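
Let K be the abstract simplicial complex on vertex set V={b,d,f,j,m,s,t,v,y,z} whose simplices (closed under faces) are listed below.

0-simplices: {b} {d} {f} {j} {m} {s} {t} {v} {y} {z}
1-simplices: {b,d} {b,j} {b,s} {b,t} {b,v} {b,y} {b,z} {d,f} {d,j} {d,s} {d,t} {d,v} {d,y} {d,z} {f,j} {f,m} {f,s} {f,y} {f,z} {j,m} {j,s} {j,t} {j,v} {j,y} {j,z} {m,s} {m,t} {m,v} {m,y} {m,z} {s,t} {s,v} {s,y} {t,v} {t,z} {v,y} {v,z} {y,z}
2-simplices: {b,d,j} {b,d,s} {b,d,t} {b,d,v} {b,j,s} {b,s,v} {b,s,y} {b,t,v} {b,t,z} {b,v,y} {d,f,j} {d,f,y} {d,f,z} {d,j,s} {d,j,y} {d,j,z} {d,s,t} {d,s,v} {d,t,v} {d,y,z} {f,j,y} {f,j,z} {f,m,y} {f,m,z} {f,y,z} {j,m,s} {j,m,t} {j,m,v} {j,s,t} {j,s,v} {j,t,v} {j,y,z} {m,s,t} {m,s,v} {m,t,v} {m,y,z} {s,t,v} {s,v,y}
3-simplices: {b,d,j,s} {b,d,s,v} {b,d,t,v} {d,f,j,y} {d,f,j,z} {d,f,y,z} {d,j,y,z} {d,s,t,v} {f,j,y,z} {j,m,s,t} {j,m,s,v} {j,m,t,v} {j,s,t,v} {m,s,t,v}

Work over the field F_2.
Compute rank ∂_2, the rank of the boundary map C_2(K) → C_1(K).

n_0=10 n_1=38 n_2=38 n_3=14  [Z2]
∂1: piv[bd,bj,bs,bt,bv,by,bz,df,fm] rk=9  ker:dj,ds,dt,dv,dy,dz,fj,fs,fy,fz,jm,js,jt,jv,jy,jz,ms,mt,mv,my,mz,st,sv,sy,tv,tz,vy,vz,yz
∂2: piv[bdj,bds,bdt,bdv,bjs,bsv,bsy,btv,btz,bvy,dfj,dfy,dfz,djy,djz,dst,dyz,fmy,fmz,jms,jmt,jmv,jst,jsv] rk=24  ker:djs,dsv,dtv,fjy,fjz,fyz,jtv,jyz,mst,msv,mtv,myz,stv,svy
∂3: piv[bdjs,bdsv,bdtv,dfjy,dfjz,dfyz,djyz,dstv,jmst,jmsv,jmtv,jstv] rk=12  ker:fjyz,mstv
rk∂_2=24

rank∂_2=24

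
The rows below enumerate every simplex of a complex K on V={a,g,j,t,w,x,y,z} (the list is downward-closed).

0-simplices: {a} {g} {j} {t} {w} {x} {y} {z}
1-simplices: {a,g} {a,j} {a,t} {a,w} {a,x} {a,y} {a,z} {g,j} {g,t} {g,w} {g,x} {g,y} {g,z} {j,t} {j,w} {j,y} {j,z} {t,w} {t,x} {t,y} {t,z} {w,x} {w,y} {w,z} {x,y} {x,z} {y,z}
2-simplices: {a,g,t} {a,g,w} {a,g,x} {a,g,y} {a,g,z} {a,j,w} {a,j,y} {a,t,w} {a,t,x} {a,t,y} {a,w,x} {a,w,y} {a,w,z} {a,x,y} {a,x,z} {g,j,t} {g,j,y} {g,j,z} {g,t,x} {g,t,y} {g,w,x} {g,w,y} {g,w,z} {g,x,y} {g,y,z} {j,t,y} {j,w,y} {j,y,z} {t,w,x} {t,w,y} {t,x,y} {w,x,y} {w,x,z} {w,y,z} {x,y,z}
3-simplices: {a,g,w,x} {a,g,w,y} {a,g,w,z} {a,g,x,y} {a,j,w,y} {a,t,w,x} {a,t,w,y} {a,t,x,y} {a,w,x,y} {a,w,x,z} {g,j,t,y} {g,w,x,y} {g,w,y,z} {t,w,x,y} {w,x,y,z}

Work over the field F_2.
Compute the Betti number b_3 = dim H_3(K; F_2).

b_3=2

n_0=8 n_1=27 n_2=35 n_3=15  [Z2]
∂1: piv[ag,aj,at,aw,ax,ay,az] rk=7  ker:gj,gt,gw,gx,gy,gz,jt,jw,jy,jz,tw,tx,ty,tz,wx,wy,wz,xy,xz,yz
∂2: piv[agt,agw,agx,agy,agz,ajw,ajy,atw,atx,aty,awx,awy,awz,axy,axz,gjt,gjy,gjz,gyz] rk=19  ker:gtx,gty,gwx,gwy,gwz,gxy,jty,jwy,jyz,twx,twy,txy,wxy,wxz,wyz,xyz
∂3: piv[agwx,agwy,agwz,agxy,ajwy,atwx,atwy,atxy,awxy,awxz,gjty,gwyz,wxyz] rk=13  ker:gwxy,twxy
b_3=(15−13)−0=2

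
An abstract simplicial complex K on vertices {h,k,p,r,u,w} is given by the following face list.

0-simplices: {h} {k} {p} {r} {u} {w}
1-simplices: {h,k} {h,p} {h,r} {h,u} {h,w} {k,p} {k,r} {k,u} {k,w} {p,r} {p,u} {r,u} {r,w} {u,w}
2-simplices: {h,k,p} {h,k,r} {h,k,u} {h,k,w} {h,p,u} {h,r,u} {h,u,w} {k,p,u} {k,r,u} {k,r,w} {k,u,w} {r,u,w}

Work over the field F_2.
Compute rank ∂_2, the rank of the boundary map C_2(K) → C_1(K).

n_0=6 n_1=14 n_2=12  [Z2]
∂1: piv[hk,hp,hr,hu,hw] rk=5  ker:kp,kr,ku,kw,pr,pu,ru,rw,uw
∂2: piv[hkp,hkr,hku,hkw,hpu,hru,huw,krw] rk=8  ker:kpu,kru,kuw,ruw
rk∂_2=8

rank∂_2=8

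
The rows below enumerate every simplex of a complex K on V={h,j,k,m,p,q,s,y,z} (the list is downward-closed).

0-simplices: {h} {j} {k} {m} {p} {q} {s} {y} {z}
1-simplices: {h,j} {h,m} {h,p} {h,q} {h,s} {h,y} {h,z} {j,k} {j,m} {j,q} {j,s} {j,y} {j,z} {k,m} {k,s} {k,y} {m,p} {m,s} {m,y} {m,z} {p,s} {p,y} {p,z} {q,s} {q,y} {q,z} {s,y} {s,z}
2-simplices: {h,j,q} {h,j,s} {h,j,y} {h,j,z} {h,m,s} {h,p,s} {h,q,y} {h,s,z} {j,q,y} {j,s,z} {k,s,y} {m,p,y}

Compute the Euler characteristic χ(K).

n_0=9 n_1=28 n_2=12
χ=+9−28+12=-7

χ(K)=-7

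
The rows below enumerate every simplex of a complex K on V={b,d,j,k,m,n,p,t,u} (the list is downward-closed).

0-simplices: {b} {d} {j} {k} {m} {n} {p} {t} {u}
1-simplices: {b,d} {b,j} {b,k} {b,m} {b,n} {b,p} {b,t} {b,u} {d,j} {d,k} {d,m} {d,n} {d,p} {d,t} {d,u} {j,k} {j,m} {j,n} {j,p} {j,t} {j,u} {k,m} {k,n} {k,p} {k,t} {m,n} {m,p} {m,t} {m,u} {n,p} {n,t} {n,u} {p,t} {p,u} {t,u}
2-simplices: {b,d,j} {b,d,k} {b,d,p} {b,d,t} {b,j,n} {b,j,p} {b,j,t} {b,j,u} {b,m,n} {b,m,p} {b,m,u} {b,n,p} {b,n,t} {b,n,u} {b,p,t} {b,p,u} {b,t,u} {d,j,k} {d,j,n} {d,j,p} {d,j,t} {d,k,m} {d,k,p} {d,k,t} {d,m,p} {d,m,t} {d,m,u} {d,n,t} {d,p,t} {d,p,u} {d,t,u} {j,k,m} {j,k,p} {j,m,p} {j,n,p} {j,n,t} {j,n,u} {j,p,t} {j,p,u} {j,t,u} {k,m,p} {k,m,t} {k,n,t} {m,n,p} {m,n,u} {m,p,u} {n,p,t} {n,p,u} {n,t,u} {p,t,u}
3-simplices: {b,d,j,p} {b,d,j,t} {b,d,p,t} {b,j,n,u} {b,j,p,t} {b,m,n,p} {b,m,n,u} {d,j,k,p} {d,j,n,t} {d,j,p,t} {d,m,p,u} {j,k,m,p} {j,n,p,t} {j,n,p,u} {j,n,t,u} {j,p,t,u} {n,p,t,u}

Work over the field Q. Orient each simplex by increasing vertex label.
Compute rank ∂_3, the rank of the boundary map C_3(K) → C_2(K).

rank∂_3=15

n_0=9 n_1=35 n_2=50 n_3=17  [Q]
∂1: piv[bd,bj,bk,bm,bn,bp,bt,bu] rk=8  ker:dj,dk,dm,dn,dp,dt,du,jk,jm,jn,jp,jt,ju,km,kn,kp,kt,mn,mp,mt,mu,np,nt,nu,pt,pu,tu
∂2: piv[bdj,bdk,bdp,bdt,bjn,bjp,bjt,bju,bmn,bmp,bmu,bnp,bnt,bnu,bpt,bpu,btu,djk,djn,dkm,dkp,dkt,dmp,dmt,dmu,jkm,knt] rk=27  ker:djp,djt,dnt,dpt,dpu,dtu,jkp,jmp,jnp,jnt,jnu,jpt,jpu,jtu,kmp,kmt,mnp,mnu,mpu,npt,npu,ntu,ptu
∂3: piv[bdjp,bdjt,bdpt,bjnu,bjpt,bmnp,bmnu,djkp,djnt,dmpu,jkmp,jnpt,jnpu,jntu,jptu] rk=15  ker:djpt,nptu
rk∂_3=15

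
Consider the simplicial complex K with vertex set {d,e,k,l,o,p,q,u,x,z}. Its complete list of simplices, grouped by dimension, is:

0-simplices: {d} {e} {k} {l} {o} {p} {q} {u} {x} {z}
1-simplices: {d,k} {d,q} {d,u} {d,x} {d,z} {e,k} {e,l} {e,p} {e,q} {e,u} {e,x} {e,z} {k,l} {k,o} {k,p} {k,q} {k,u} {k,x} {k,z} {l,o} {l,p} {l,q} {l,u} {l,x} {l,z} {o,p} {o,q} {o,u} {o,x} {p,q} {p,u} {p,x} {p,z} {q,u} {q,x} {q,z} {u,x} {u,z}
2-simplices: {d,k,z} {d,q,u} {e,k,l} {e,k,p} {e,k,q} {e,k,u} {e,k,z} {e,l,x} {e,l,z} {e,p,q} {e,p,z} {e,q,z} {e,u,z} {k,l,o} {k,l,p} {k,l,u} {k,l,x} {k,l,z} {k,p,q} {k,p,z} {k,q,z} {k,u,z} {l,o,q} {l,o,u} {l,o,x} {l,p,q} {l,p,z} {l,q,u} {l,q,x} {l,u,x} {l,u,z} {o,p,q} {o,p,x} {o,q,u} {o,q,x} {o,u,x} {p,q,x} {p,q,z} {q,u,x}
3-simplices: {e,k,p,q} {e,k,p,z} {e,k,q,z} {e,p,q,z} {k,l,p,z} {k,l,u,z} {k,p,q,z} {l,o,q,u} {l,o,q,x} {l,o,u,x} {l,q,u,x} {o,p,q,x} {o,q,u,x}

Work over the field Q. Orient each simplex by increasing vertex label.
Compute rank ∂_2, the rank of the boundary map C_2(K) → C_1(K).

n_0=10 n_1=38 n_2=39 n_3=13  [Q]
∂1: piv[dk,dq,du,dx,dz,ek,el,ep,ko] rk=9  ker:eq,eu,ex,ez,kl,kp,kq,ku,kx,kz,lo,lp,lq,lu,lx,lz,op,oq,ou,ox,pq,pu,px,pz,qu,qx,qz,ux,uz
∂2: piv[dkz,dqu,ekl,ekp,ekq,eku,ekz,elx,elz,epq,epz,eqz,euz,klo,klp,klu,klx,loq,lou,lox,lpq,lqu,lqx,lux,opq,opx] rk=26  ker:klz,kpq,kpz,kqz,kuz,lpz,luz,oqu,oqx,oux,pqx,pqz,qux
∂3: piv[ekpq,ekpz,ekqz,epqz,klpz,kluz,loqu,loqx,loux,lqux,opqx] rk=11  ker:kpqz,oqux
rk∂_2=26

rank∂_2=26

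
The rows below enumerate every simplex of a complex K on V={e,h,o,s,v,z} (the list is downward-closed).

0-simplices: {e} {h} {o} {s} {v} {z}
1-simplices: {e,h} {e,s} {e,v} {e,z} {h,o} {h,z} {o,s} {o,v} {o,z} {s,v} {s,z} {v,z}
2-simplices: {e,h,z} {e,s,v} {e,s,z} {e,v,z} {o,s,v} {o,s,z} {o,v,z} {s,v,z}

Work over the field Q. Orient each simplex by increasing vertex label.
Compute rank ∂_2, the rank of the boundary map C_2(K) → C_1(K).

rank∂_2=6

n_0=6 n_1=12 n_2=8  [Q]
∂1: piv[eh,es,ev,ez,ho] rk=5  ker:hz,os,ov,oz,sv,sz,vz
∂2: piv[ehz,esv,esz,evz,osv,osz] rk=6  ker:ovz,svz
rk∂_2=6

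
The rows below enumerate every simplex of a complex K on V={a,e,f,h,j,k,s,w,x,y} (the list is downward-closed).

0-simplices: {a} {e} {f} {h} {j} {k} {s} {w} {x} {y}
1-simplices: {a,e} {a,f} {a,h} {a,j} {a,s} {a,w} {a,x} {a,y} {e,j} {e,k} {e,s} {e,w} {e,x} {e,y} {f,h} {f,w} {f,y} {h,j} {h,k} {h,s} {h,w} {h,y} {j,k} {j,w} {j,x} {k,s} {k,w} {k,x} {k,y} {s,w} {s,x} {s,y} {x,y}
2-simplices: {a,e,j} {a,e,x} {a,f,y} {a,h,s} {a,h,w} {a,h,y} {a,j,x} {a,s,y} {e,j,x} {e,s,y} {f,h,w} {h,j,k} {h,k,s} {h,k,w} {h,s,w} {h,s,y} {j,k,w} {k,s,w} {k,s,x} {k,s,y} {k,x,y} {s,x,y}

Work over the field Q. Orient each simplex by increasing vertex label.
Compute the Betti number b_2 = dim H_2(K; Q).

n_0=10 n_1=33 n_2=22  [Q]
∂1: piv[ae,af,ah,aj,as,aw,ax,ay,ek] rk=9  ker:ej,es,ew,ex,ey,fh,fw,fy,hj,hk,hs,hw,hy,jk,jw,jx,ks,kw,kx,ky,sw,sx,sy,xy
∂2: piv[aej,aex,afy,ahs,ahw,ahy,ajx,asy,esy,fhw,hjk,hks,hkw,hsw,jkw,ksx,ksy,kxy] rk=18  ker:ejx,hsy,ksw,sxy
b_2=(22−18)−0=4

b_2=4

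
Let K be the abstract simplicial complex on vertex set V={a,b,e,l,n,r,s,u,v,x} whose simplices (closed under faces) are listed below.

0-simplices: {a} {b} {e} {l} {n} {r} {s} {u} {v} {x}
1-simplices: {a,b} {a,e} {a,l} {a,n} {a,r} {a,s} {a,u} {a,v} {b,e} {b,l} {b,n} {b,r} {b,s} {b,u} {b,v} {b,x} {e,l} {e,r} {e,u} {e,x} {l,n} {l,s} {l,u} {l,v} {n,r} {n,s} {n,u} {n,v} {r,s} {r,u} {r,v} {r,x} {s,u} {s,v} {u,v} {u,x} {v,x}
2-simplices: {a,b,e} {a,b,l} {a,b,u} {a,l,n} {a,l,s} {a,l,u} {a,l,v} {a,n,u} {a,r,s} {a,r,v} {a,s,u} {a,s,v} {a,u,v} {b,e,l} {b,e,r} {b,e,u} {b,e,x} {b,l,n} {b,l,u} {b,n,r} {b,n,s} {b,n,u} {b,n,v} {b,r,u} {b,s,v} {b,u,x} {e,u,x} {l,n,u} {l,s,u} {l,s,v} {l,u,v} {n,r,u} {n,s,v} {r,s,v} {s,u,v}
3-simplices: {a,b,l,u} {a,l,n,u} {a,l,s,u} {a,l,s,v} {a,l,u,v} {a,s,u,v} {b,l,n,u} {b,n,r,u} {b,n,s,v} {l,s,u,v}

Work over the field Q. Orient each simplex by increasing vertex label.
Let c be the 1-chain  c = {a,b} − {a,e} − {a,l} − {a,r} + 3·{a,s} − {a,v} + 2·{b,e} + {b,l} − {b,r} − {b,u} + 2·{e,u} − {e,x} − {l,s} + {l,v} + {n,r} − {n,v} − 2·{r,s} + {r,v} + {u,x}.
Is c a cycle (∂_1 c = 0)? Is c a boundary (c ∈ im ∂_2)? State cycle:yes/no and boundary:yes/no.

n_0=10 n_1=37 n_2=35 n_3=10  [Q]
∂1: piv[ab,ae,al,an,ar,as,au,av,bx] rk=9  ker:be,bl,bn,br,bs,bu,bv,el,er,eu,ex,ln,ls,lu,lv,nr,ns,nu,nv,rs,ru,rv,rx,su,sv,uv,ux,vx
∂2: piv[abe,abl,abu,aln,als,alu,alv,anu,ars,arv,asu,asv,auv,bel,ber,beu,bex,bln,bnr,bns,bnv,bru,bsv,bux] rk=24  ker:blu,bnu,eux,lnu,lsu,lsv,luv,nru,nsv,rsv,suv
∂3: piv[ablu,alnu,alsu,alsv,aluv,asuv,blnu,bnru,bnsv] rk=9  ker:lsuv
∂1c = 0
c vs im∂2: residual ≠ 0 ⇒ not boundary

cycle:yes boundary:no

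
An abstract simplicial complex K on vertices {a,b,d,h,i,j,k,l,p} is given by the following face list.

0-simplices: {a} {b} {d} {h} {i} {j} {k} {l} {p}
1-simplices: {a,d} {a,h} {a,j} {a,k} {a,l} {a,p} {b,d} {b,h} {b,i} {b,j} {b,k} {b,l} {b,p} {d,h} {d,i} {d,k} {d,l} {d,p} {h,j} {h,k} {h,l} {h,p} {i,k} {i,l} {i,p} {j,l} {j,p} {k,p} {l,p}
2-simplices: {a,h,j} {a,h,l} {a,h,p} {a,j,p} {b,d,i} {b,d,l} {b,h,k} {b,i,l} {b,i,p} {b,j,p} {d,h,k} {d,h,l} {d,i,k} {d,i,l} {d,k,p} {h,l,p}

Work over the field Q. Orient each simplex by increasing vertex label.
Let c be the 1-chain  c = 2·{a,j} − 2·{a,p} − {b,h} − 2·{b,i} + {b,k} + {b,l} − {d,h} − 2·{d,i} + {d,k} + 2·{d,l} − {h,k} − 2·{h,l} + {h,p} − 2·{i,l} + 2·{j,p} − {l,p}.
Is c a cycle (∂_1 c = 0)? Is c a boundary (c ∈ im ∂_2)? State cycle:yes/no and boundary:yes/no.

n_0=9 n_1=29 n_2=16  [Q]
∂1: piv[ad,ah,aj,ak,al,ap,bd,bi] rk=8  ker:bh,bj,bk,bl,bp,dh,di,dk,dl,dp,hj,hk,hl,hp,ik,il,ip,jl,jp,kp,lp
∂2: piv[ahj,ahl,ahp,ajp,bdi,bdl,bhk,bil,bip,bjp,dhk,dhl,dik,dkp,hlp] rk=15  ker:dil
∂1c = {b} − 2·{i} + {k}

cycle:no boundary:no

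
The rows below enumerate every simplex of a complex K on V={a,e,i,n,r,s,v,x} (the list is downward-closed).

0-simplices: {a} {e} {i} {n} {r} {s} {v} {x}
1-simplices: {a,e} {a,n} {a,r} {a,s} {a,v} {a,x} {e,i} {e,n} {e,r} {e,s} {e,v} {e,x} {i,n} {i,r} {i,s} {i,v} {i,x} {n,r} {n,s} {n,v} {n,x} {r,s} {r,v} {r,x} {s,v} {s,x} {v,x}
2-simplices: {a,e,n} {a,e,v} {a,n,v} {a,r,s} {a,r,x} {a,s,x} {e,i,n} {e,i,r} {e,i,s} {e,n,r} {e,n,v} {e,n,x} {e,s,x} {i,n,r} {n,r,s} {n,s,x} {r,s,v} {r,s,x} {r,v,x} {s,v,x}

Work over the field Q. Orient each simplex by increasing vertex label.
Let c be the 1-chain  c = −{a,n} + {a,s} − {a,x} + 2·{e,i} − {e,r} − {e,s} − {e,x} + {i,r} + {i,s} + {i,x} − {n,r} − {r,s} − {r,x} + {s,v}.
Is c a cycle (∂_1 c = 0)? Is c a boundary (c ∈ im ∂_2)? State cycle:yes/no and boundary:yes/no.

n_0=8 n_1=27 n_2=20  [Q]
∂1: piv[ae,an,ar,as,av,ax,ei] rk=7  ker:en,er,es,ev,ex,in,ir,is,iv,ix,nr,ns,nv,nx,rs,rv,rx,sv,sx,vx
∂2: piv[aen,aev,anv,ars,arx,asx,ein,eir,eis,enr,enx,esx,nrs,nsx,rsv,rvx] rk=16  ker:env,inr,rsx,svx
∂1c = {a} + {e} − {i} + {r} − {s} + {v} − 2·{x}

cycle:no boundary:no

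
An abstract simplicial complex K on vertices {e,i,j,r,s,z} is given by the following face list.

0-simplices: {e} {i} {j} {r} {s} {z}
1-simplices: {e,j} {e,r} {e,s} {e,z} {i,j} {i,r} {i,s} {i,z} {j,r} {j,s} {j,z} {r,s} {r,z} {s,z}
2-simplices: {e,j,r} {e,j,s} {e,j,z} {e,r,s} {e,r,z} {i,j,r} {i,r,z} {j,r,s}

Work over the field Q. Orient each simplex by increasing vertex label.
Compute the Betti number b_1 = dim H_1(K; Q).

b_1=2

n_0=6 n_1=14 n_2=8  [Q]
∂1: piv[ej,er,es,ez,ij] rk=5  ker:ir,is,iz,jr,js,jz,rs,rz,sz
∂2: piv[ejr,ejs,ejz,ers,erz,ijr,irz] rk=7  ker:jrs
b_1=(14−5)−7=2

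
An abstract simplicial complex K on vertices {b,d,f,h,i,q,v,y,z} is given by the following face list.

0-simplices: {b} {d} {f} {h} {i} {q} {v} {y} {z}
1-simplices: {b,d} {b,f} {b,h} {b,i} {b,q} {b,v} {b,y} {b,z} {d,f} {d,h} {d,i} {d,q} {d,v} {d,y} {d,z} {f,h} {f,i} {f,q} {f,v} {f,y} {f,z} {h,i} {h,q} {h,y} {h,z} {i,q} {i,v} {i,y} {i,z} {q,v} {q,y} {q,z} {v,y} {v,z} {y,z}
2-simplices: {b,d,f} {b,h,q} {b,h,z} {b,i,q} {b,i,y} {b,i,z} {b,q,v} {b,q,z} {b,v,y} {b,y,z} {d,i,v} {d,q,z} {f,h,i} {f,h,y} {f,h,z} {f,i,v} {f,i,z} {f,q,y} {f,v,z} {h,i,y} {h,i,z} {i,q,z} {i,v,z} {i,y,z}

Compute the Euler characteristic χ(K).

χ(K)=-2

n_0=9 n_1=35 n_2=24
χ=+9−35+24=-2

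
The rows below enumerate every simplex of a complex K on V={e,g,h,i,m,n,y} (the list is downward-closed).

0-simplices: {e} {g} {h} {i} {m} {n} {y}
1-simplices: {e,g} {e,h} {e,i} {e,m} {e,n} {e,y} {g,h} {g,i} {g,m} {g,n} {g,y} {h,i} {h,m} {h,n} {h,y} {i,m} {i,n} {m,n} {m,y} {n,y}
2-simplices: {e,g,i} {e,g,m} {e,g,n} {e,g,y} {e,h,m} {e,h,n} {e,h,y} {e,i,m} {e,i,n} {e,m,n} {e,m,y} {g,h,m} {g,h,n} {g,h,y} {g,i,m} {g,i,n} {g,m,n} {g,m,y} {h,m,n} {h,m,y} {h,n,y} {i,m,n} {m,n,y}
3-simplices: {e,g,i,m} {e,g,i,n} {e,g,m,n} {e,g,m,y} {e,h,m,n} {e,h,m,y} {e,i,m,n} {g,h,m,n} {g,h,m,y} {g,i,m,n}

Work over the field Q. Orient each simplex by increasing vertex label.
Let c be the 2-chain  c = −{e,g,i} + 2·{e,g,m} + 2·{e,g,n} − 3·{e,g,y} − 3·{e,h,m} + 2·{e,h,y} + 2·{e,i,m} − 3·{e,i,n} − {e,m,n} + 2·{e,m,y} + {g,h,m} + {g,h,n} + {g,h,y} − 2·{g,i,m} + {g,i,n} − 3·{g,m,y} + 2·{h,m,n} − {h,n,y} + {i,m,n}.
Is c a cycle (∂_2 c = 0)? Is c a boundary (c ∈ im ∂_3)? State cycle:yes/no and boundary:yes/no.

cycle:no boundary:no

n_0=7 n_1=20 n_2=23 n_3=10  [Q]
∂1: piv[eg,eh,ei,em,en,ey] rk=6  ker:gh,gi,gm,gn,gy,hi,hm,hn,hy,im,in,mn,my,ny
∂2: piv[egi,egm,egn,egy,ehm,ehn,ehy,eim,ein,emn,emy,ghm,hny] rk=13  ker:ghn,ghy,gim,gin,gmn,gmy,hmn,hmy,imn,mny
∂3: piv[egim,egin,egmn,egmy,ehmn,ehmy,eimn,ghmn,ghmy] rk=9  ker:gimn
∂2c = −{e,h} + 2·{e,n} − {e,y} + 3·{g,h} − 2·{g,i} − {g,y} − 2·{h,n} + 4·{h,y} + {i,m} − 3·{i,n} + 2·{m,n} − {m,y} − {n,y}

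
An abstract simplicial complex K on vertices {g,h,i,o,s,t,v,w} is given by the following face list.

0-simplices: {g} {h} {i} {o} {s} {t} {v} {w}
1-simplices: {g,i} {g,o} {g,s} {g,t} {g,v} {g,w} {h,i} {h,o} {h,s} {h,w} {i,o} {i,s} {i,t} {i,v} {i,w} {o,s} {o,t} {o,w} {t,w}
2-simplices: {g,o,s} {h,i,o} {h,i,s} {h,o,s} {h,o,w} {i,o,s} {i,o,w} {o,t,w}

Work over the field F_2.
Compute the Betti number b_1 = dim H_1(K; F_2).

n_0=8 n_1=19 n_2=8  [Z2]
∂1: piv[gi,go,gs,gt,gv,gw,hi] rk=7  ker:ho,hs,hw,io,is,it,iv,iw,os,ot,ow,tw
∂2: piv[gos,hio,his,hos,how,iow,otw] rk=7  ker:ios
b_1=(19−7)−7=5

b_1=5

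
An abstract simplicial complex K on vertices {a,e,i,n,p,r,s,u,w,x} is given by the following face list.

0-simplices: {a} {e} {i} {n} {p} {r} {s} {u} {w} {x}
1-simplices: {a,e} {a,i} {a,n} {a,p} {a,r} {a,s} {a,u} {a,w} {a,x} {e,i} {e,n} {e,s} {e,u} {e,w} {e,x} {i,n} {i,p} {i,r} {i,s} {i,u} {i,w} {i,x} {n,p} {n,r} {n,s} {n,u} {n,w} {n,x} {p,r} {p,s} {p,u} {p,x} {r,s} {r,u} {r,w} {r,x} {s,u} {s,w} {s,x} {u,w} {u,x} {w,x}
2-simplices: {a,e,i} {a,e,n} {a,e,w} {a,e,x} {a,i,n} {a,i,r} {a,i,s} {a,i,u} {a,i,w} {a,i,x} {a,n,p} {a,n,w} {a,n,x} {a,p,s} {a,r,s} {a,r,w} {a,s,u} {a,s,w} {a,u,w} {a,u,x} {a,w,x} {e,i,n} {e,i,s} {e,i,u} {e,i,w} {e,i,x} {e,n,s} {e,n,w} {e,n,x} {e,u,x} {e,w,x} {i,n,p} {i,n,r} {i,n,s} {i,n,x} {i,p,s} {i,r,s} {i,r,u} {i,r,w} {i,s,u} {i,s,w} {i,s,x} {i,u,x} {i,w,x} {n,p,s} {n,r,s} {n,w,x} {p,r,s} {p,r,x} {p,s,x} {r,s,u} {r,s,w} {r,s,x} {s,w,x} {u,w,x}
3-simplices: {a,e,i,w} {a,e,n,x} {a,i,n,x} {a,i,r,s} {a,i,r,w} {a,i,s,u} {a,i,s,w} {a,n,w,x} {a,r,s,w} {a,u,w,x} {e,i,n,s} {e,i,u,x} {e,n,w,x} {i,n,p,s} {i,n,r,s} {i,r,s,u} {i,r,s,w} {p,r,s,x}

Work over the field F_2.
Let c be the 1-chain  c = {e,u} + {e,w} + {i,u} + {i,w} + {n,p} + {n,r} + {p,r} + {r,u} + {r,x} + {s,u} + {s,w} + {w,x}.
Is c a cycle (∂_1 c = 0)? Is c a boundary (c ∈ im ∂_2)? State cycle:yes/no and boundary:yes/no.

n_0=10 n_1=42 n_2=55 n_3=18  [Z2]
∂1: piv[ae,ai,an,ap,ar,as,au,aw,ax] rk=9  ker:ei,en,es,eu,ew,ex,in,ip,ir,is,iu,iw,ix,np,nr,ns,nu,nw,nx,pr,ps,pu,px,rs,ru,rw,rx,su,sw,sx,uw,ux,wx
∂2: piv[aei,aen,aew,aex,ain,air,ais,aiu,aiw,aix,anp,anw,anx,aps,ars,arw,asu,asw,auw,aux,awx,eis,eiu,ens,inp,inr,iru,isx,prs,prx,psx] rk=31  ker:ein,eiw,eix,enw,enx,eux,ewx,ins,inx,ips,irs,irw,isu,isw,iux,iwx,nps,nrs,nwx,rsu,rsw,rsx,swx,uwx
∂3: piv[aeiw,aenx,ainx,airs,airw,aisu,aisw,anwx,arsw,auwx,eins,eiux,enwx,inps,inrs,irsu,prsx] rk=17  ker:irsw
∂1c = 0
c vs im∂2: reduces to 0 ⇒ boundary

cycle:yes boundary:yes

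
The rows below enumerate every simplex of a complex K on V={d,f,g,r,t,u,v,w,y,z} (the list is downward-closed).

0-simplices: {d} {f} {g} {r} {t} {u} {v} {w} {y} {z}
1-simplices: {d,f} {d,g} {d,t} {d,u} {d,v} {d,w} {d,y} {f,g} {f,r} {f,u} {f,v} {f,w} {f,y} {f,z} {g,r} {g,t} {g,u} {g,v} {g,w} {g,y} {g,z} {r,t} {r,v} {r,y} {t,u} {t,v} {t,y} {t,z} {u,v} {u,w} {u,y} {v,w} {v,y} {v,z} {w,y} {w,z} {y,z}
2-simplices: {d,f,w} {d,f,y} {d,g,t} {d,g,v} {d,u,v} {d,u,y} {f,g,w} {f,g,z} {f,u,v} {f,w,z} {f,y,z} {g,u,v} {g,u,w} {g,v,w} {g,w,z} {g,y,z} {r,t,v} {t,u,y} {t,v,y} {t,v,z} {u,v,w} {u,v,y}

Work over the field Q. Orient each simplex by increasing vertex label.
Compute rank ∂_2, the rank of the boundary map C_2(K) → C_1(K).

n_0=10 n_1=37 n_2=22  [Q]
∂1: piv[df,dg,dt,du,dv,dw,dy,fr,fz] rk=9  ker:fg,fu,fv,fw,fy,gr,gt,gu,gv,gw,gy,gz,rt,rv,ry,tu,tv,ty,tz,uv,uw,uy,vw,vy,vz,wy,wz,yz
∂2: piv[dfw,dfy,dgt,dgv,duv,duy,fgw,fgz,fuv,fwz,fyz,guv,guw,gvw,gyz,rtv,tuy,tvy,tvz,uvy] rk=20  ker:gwz,uvw
rk∂_2=20

rank∂_2=20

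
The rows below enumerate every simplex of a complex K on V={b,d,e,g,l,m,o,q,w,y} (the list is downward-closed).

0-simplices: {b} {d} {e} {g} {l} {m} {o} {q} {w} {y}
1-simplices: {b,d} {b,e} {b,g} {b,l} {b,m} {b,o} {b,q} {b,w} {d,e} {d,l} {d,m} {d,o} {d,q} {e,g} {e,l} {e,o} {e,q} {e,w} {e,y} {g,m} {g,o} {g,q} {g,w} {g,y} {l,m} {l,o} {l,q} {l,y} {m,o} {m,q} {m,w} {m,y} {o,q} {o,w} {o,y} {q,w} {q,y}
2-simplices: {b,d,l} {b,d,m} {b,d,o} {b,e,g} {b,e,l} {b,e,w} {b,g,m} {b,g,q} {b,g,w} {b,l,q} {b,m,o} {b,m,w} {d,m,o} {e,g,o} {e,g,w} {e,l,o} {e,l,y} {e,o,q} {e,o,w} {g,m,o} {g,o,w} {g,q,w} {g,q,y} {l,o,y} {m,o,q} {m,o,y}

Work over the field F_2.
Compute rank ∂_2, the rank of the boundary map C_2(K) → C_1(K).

rank∂_2=23

n_0=10 n_1=37 n_2=26  [Z2]
∂1: piv[bd,be,bg,bl,bm,bo,bq,bw,ey] rk=9  ker:de,dl,dm,do,dq,eg,el,eo,eq,ew,gm,go,gq,gw,gy,lm,lo,lq,ly,mo,mq,mw,my,oq,ow,oy,qw,qy
∂2: piv[bdl,bdm,bdo,beg,bel,bew,bgm,bgq,bgw,blq,bmo,bmw,ego,elo,ely,eoq,eow,gmo,gqw,gqy,loy,moq,moy] rk=23  ker:dmo,egw,gow
rk∂_2=23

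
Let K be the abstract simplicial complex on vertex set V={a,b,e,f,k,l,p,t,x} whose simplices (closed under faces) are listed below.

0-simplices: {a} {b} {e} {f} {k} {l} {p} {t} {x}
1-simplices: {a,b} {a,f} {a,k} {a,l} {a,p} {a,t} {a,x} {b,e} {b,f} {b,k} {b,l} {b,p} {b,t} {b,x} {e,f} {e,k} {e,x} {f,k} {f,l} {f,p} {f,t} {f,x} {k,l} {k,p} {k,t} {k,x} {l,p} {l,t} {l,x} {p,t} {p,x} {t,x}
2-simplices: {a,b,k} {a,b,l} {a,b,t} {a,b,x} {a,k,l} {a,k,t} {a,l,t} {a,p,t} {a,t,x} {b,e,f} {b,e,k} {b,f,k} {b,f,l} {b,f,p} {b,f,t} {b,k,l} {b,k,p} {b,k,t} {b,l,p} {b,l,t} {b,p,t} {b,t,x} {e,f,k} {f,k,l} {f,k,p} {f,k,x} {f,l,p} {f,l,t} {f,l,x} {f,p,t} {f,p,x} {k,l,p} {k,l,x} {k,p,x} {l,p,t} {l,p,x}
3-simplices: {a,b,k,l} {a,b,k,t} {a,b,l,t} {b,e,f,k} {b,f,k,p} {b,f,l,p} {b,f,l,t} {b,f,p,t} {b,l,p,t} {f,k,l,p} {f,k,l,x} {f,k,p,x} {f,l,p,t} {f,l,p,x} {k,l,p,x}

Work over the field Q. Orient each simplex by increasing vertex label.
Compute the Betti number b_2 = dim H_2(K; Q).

n_0=9 n_1=32 n_2=36 n_3=15  [Q]
∂1: piv[ab,af,ak,al,ap,at,ax,be] rk=8  ker:bf,bk,bl,bp,bt,bx,ef,ek,ex,fk,fl,fp,ft,fx,kl,kp,kt,kx,lp,lt,lx,pt,px,tx
∂2: piv[abk,abl,abt,abx,akl,akt,alt,apt,atx,bef,bek,bfk,bfl,bfp,bft,bkp,blp,bpt,fkx,flx,fpx] rk=21  ker:bkl,bkt,blt,btx,efk,fkl,fkp,flp,flt,fpt,klp,klx,kpx,lpt,lpx
∂3: piv[abkl,abkt,ablt,befk,bfkp,bflp,bflt,bfpt,blpt,fklp,fklx,fkpx,flpx] rk=13  ker:flpt,klpx
b_2=(36−21)−13=2

b_2=2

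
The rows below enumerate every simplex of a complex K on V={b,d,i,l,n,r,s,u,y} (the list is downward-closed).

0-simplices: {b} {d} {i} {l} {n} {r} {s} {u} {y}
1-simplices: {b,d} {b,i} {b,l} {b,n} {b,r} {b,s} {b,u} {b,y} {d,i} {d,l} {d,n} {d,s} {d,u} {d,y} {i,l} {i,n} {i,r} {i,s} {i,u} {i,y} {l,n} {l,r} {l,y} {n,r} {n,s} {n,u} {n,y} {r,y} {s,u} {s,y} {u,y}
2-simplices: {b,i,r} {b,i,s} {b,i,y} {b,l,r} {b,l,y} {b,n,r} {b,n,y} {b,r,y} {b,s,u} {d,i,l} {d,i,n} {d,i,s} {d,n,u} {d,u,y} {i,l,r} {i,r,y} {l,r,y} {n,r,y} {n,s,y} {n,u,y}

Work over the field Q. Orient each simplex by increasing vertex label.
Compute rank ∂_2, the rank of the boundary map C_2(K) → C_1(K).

n_0=9 n_1=31 n_2=20  [Q]
∂1: piv[bd,bi,bl,bn,br,bs,bu,by] rk=8  ker:di,dl,dn,ds,du,dy,il,in,ir,is,iu,iy,ln,lr,ly,nr,ns,nu,ny,ry,su,sy,uy
∂2: piv[bir,bis,biy,blr,bly,bnr,bny,bry,bsu,dil,din,dis,dnu,duy,ilr,nsy,nuy] rk=17  ker:iry,lry,nry
rk∂_2=17

rank∂_2=17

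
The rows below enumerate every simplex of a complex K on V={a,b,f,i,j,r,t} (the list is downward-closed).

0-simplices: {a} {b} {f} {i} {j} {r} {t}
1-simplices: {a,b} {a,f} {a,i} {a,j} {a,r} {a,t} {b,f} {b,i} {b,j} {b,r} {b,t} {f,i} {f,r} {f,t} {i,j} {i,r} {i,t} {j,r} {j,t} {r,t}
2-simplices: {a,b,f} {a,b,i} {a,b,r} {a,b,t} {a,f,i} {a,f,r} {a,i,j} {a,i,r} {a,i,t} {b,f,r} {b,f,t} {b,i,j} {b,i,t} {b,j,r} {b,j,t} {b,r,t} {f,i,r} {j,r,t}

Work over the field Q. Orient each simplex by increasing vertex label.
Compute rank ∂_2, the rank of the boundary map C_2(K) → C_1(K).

rank∂_2=14

n_0=7 n_1=20 n_2=18  [Q]
∂1: piv[ab,af,ai,aj,ar,at] rk=6  ker:bf,bi,bj,br,bt,fi,fr,ft,ij,ir,it,jr,jt,rt
∂2: piv[abf,abi,abr,abt,afi,afr,aij,air,ait,bft,bij,bjr,bjt,brt] rk=14  ker:bfr,bit,fir,jrt
rk∂_2=14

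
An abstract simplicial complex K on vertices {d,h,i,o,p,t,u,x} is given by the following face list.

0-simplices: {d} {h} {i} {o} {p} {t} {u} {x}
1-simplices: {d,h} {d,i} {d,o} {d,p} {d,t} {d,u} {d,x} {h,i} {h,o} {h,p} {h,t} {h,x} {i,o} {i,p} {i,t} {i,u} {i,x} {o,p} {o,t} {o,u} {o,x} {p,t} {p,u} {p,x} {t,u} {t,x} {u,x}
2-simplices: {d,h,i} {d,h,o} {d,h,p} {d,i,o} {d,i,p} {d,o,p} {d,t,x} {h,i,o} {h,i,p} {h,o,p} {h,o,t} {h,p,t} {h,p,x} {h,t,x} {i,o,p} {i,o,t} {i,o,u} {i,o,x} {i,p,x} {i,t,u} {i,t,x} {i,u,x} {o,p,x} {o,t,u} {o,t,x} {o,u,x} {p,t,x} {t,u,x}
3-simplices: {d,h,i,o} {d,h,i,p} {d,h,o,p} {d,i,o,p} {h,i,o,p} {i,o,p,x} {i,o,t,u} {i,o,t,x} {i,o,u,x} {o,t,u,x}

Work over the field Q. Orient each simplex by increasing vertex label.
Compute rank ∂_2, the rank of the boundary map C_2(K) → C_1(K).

rank∂_2=17

n_0=8 n_1=27 n_2=28 n_3=10  [Q]
∂1: piv[dh,di,do,dp,dt,du,dx] rk=7  ker:hi,ho,hp,ht,hx,io,ip,it,iu,ix,op,ot,ou,ox,pt,pu,px,tu,tx,ux
∂2: piv[dhi,dho,dhp,dio,dip,dop,dtx,hot,hpt,hpx,htx,iot,iou,iox,ipx,itu,iux] rk=17  ker:hio,hip,hop,iop,itx,opx,otu,otx,oux,ptx,tux
∂3: piv[dhio,dhip,dhop,diop,iopx,iotu,iotx,ioux,otux] rk=9  ker:hiop
rk∂_2=17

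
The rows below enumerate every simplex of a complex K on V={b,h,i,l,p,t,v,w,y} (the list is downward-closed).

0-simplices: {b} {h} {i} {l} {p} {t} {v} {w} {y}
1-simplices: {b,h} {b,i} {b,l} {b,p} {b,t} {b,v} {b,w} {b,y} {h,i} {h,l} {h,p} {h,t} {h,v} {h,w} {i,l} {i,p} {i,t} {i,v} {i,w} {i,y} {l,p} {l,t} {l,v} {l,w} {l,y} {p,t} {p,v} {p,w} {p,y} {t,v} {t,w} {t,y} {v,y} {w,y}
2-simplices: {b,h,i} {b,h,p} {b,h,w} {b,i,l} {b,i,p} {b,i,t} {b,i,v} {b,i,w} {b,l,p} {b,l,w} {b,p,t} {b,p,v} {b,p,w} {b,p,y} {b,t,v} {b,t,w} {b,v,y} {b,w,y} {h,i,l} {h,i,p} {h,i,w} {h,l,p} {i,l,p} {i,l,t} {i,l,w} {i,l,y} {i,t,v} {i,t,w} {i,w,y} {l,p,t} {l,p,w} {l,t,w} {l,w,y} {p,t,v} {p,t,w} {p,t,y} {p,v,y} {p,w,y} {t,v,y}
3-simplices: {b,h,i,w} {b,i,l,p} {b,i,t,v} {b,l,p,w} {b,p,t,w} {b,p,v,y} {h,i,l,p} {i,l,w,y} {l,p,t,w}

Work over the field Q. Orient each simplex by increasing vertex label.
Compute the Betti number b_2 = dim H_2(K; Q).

n_0=9 n_1=34 n_2=39 n_3=9  [Q]
∂1: piv[bh,bi,bl,bp,bt,bv,bw,by] rk=8  ker:hi,hl,hp,ht,hv,hw,il,ip,it,iv,iw,iy,lp,lt,lv,lw,ly,pt,pv,pw,py,tv,tw,ty,vy,wy
∂2: piv[bhi,bhp,bhw,bil,bip,bit,biv,biw,blp,blw,bpt,bpv,bpw,bpy,btv,btw,bvy,bwy,hil,ilt,ily,iwy,pty] rk=23  ker:hip,hiw,hlp,ilp,ilw,itv,itw,lpt,lpw,ltw,lwy,ptv,ptw,pvy,pwy,tvy
∂3: piv[bhiw,bilp,bitv,blpw,bptw,bpvy,hilp,ilwy,lptw] rk=9
b_2=(39−23)−9=7

b_2=7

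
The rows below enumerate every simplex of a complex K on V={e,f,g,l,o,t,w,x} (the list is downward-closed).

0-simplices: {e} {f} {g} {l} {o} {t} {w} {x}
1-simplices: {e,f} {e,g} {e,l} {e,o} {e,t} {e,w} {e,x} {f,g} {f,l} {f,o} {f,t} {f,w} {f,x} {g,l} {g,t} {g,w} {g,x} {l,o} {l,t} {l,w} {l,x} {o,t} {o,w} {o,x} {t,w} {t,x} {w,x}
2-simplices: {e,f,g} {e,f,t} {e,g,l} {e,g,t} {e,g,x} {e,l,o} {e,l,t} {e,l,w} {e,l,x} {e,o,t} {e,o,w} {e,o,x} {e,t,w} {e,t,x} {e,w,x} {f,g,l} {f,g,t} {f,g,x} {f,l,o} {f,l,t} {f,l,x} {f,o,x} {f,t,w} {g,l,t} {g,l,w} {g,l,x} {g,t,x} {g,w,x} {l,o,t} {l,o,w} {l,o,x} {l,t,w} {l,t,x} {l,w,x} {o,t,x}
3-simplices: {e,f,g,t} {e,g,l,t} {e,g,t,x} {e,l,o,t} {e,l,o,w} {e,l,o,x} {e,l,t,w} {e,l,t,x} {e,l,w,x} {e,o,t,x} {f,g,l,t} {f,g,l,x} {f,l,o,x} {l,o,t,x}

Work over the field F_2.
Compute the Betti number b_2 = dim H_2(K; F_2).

b_2=2

n_0=8 n_1=27 n_2=35 n_3=14  [Z2]
∂1: piv[ef,eg,el,eo,et,ew,ex] rk=7  ker:fg,fl,fo,ft,fw,fx,gl,gt,gw,gx,lo,lt,lw,lx,ot,ow,ox,tw,tx,wx
∂2: piv[efg,eft,egl,egt,egx,elo,elt,elw,elx,eot,eow,eox,etw,etx,ewx,fgl,fgx,flo,ftw,glw] rk=20  ker:fgt,flt,flx,fox,glt,glx,gtx,gwx,lot,low,lox,ltw,ltx,lwx,otx
∂3: piv[efgt,eglt,egtx,elot,elow,elox,eltw,eltx,elwx,eotx,fglt,fglx,flox] rk=13  ker:lotx
b_2=(35−20)−13=2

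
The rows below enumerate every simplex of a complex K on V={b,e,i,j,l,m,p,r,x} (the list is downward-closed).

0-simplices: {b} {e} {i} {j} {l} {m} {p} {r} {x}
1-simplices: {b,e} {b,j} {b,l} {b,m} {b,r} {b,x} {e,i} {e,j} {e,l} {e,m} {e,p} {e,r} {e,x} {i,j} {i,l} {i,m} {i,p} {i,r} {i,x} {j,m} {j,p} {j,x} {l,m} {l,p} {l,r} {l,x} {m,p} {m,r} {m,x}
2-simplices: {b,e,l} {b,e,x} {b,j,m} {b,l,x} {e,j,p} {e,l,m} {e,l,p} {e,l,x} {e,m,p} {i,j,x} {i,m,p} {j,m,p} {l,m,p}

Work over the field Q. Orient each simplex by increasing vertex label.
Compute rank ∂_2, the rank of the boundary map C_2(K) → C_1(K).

n_0=9 n_1=29 n_2=13  [Q]
∂1: piv[be,bj,bl,bm,br,bx,ei,ep] rk=8  ker:ej,el,em,er,ex,ij,il,im,ip,ir,ix,jm,jp,jx,lm,lp,lr,lx,mp,mr,mx
∂2: piv[bel,bex,bjm,blx,ejp,elm,elp,emp,ijx,imp,jmp] rk=11  ker:elx,lmp
rk∂_2=11

rank∂_2=11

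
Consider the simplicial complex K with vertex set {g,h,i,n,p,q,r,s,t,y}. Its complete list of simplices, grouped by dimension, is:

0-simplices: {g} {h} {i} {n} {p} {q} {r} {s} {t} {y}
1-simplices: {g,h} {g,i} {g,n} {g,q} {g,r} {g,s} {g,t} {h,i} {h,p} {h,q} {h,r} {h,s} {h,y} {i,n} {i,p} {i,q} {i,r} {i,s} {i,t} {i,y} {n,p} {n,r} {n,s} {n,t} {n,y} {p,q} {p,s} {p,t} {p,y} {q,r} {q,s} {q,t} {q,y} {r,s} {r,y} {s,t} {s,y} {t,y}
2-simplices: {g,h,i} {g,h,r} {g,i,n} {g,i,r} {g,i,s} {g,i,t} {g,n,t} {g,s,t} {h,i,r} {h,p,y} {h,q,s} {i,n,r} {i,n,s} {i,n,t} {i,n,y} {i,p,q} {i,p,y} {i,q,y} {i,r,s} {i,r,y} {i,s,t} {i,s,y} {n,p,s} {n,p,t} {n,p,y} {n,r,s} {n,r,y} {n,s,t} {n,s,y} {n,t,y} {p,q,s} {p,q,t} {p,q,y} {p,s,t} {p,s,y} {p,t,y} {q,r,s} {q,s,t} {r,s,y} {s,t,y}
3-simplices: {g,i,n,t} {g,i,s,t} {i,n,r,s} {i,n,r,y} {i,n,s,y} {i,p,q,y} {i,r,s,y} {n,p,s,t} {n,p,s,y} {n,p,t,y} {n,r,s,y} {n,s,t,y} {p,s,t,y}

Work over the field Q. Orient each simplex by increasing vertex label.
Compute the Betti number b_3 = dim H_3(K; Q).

b_3=2

n_0=10 n_1=38 n_2=40 n_3=13  [Q]
∂1: piv[gh,gi,gn,gq,gr,gs,gt,hp,hy] rk=9  ker:hi,hq,hr,hs,in,ip,iq,ir,is,it,iy,np,nr,ns,nt,ny,pq,ps,pt,py,qr,qs,qt,qy,rs,ry,st,sy,ty
∂2: piv[ghi,ghr,gin,gir,gis,git,gnt,gst,hpy,hqs,inr,ins,iny,ipq,ipy,iqy,irs,iry,isy,nps,npt,npy,nty,pqs,pqt,qrs] rk=26  ker:hir,int,ist,nrs,nry,nst,nsy,pqy,pst,psy,pty,qst,rsy,sty
∂3: piv[gint,gist,inrs,inry,insy,ipqy,irsy,npst,npsy,npty,nsty] rk=11  ker:nrsy,psty
b_3=(13−11)−0=2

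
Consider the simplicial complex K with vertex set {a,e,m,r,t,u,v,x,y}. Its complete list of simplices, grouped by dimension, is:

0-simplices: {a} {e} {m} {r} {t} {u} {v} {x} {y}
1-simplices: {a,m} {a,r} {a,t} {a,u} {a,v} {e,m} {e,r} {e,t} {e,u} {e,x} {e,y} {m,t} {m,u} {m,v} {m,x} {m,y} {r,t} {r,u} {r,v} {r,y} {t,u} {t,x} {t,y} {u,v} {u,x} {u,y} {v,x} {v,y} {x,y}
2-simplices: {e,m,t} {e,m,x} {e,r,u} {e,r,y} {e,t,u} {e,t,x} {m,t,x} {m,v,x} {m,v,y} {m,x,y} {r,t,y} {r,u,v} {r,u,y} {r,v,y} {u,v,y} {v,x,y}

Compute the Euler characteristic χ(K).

χ(K)=-4

n_0=9 n_1=29 n_2=16
χ=+9−29+16=-4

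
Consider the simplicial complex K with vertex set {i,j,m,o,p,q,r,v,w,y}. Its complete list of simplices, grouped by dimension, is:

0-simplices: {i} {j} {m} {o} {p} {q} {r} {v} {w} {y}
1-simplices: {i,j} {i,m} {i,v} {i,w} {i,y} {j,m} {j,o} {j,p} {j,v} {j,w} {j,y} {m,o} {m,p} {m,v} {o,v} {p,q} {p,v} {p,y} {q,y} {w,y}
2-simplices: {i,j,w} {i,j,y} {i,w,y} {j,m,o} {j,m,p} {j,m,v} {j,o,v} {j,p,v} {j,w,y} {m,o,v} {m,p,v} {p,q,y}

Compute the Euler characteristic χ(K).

n_0=10 n_1=20 n_2=12
χ=+10−20+12=2

χ(K)=2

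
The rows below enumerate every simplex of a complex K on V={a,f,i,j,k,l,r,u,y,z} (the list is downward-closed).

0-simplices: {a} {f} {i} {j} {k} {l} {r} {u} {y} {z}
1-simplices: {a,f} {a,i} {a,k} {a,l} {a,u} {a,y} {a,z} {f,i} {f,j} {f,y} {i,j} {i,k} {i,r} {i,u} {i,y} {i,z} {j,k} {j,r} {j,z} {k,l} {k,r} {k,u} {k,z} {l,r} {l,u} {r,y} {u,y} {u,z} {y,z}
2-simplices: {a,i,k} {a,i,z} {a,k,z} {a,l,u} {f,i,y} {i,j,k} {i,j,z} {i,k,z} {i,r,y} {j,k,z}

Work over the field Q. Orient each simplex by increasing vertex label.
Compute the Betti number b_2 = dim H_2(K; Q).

b_2=2

n_0=10 n_1=29 n_2=10  [Q]
∂1: piv[af,ai,ak,al,au,ay,az,fj,ir] rk=9  ker:fi,fy,ij,ik,iu,iy,iz,jk,jr,jz,kl,kr,ku,kz,lr,lu,ry,uy,uz,yz
∂2: piv[aik,aiz,akz,alu,fiy,ijk,ijz,iry] rk=8  ker:ikz,jkz
b_2=(10−8)−0=2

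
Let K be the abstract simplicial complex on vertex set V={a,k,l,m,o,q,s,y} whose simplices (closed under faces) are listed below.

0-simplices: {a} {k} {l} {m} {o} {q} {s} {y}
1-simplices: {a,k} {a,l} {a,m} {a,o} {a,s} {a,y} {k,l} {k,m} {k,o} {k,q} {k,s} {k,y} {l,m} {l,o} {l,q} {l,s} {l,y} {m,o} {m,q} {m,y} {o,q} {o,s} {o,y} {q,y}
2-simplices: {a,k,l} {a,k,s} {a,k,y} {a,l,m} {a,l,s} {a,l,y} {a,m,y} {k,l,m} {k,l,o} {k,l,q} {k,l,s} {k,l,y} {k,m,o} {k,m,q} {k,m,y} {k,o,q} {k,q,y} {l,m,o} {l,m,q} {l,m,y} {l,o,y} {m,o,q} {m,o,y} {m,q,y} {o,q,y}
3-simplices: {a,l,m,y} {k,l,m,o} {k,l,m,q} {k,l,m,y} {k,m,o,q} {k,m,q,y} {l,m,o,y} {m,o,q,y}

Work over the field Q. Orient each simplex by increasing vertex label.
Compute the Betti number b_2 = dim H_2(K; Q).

b_2=2

n_0=8 n_1=24 n_2=25 n_3=8  [Q]
∂1: piv[ak,al,am,ao,as,ay,kq] rk=7  ker:kl,km,ko,ks,ky,lm,lo,lq,ls,ly,mo,mq,my,oq,os,oy,qy
∂2: piv[akl,aks,aky,alm,als,aly,amy,klm,klo,klq,kmo,kmq,koq,kqy,loy] rk=15  ker:kls,kly,kmy,lmo,lmq,lmy,moq,moy,mqy,oqy
∂3: piv[almy,klmo,klmq,klmy,kmoq,kmqy,lmoy,moqy] rk=8
b_2=(25−15)−8=2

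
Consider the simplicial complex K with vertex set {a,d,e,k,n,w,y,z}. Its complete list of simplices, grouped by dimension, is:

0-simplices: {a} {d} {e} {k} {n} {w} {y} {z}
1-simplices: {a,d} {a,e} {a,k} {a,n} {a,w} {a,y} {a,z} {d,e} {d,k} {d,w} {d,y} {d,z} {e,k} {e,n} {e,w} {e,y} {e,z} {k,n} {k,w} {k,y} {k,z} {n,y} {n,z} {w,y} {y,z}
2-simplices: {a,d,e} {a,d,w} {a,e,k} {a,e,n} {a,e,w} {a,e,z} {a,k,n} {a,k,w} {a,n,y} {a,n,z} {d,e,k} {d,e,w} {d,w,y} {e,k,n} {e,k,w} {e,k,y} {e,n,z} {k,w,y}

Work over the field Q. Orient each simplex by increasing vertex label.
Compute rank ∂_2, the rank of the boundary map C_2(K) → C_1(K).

rank∂_2=14

n_0=8 n_1=25 n_2=18  [Q]
∂1: piv[ad,ae,ak,an,aw,ay,az] rk=7  ker:de,dk,dw,dy,dz,ek,en,ew,ey,ez,kn,kw,ky,kz,ny,nz,wy,yz
∂2: piv[ade,adw,aek,aen,aew,aez,akn,akw,any,anz,dek,dwy,eky,kwy] rk=14  ker:dew,ekn,ekw,enz
rk∂_2=14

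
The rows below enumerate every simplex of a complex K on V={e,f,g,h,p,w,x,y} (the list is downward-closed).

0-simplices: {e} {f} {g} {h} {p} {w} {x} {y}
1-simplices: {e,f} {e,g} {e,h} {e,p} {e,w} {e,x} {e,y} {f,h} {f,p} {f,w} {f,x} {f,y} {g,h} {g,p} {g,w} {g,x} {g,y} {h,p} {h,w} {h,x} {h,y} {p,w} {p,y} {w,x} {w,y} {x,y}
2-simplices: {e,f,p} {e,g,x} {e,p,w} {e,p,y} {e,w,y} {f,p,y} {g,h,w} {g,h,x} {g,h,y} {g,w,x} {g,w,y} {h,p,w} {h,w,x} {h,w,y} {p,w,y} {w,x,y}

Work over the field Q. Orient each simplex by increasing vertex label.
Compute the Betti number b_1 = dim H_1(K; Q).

b_1=6

n_0=8 n_1=26 n_2=16  [Q]
∂1: piv[ef,eg,eh,ep,ew,ex,ey] rk=7  ker:fh,fp,fw,fx,fy,gh,gp,gw,gx,gy,hp,hw,hx,hy,pw,py,wx,wy,xy
∂2: piv[efp,egx,epw,epy,ewy,fpy,ghw,ghx,ghy,gwx,gwy,hpw,wxy] rk=13  ker:hwx,hwy,pwy
b_1=(26−7)−13=6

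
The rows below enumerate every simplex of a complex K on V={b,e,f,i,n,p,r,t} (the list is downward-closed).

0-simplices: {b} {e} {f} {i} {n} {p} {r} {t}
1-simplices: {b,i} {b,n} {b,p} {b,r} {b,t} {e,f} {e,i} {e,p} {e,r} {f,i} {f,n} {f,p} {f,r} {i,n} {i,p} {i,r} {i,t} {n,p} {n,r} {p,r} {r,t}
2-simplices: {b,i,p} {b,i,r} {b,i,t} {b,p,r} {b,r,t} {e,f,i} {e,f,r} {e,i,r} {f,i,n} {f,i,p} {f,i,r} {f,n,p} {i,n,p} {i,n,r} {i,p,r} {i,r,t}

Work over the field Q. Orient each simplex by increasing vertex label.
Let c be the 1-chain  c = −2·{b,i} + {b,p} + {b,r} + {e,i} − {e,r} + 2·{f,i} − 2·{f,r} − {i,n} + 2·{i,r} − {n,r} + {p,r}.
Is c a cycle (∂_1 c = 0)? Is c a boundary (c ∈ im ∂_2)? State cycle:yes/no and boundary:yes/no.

cycle:yes boundary:yes

n_0=8 n_1=21 n_2=16  [Q]
∂1: piv[bi,bn,bp,br,bt,ef,ei] rk=7  ker:ep,er,fi,fn,fp,fr,in,ip,ir,it,np,nr,pr,rt
∂2: piv[bip,bir,bit,bpr,brt,efi,efr,eir,fin,fip,fnp,inr] rk=12  ker:fir,inp,ipr,irt
∂1c = 0
c vs im∂2: reduces to 0 ⇒ boundary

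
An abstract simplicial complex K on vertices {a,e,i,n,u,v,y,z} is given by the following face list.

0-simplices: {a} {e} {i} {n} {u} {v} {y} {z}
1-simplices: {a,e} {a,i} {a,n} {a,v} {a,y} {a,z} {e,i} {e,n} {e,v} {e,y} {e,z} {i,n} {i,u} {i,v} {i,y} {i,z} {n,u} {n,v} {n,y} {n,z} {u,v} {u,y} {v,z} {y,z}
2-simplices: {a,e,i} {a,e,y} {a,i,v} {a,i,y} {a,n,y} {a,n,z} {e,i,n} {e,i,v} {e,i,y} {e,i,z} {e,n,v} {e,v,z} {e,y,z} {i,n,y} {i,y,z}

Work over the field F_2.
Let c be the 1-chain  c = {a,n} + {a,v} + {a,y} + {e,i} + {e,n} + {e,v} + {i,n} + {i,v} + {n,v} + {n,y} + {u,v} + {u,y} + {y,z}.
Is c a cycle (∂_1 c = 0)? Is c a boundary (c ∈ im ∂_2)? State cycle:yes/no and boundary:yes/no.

cycle:no boundary:no

n_0=8 n_1=24 n_2=15  [Z2]
∂1: piv[ae,ai,an,av,ay,az,iu] rk=7  ker:ei,en,ev,ey,ez,in,iv,iy,iz,nu,nv,ny,nz,uv,uy,vz,yz
∂2: piv[aei,aey,aiv,aiy,any,anz,ein,eiv,eiz,env,evz,eyz,iny] rk=13  ker:eiy,iyz
∂1c = {a} + {e} + {i} + {n} + {v} + {z}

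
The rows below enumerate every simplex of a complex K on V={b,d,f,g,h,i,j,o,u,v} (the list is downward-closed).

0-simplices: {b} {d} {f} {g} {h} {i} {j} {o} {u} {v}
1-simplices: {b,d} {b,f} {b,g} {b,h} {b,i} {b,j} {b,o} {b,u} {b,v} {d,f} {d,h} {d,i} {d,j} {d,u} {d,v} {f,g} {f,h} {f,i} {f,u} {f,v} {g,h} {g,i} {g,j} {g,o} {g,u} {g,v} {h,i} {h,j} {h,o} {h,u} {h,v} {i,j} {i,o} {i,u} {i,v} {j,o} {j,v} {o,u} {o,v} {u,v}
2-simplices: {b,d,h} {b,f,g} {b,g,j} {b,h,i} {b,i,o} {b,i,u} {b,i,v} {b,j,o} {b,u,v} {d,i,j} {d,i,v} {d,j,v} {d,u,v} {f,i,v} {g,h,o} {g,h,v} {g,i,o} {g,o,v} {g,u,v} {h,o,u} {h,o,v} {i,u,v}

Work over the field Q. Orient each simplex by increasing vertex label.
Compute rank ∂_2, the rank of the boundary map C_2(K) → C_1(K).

n_0=10 n_1=40 n_2=22  [Q]
∂1: piv[bd,bf,bg,bh,bi,bj,bo,bu,bv] rk=9  ker:df,dh,di,dj,du,dv,fg,fh,fi,fu,fv,gh,gi,gj,go,gu,gv,hi,hj,ho,hu,hv,ij,io,iu,iv,jo,jv,ou,ov,uv
∂2: piv[bdh,bfg,bgj,bhi,bio,biu,biv,bjo,buv,dij,div,djv,duv,fiv,gho,ghv,gio,gov,guv,hou] rk=20  ker:hov,iuv
rk∂_2=20

rank∂_2=20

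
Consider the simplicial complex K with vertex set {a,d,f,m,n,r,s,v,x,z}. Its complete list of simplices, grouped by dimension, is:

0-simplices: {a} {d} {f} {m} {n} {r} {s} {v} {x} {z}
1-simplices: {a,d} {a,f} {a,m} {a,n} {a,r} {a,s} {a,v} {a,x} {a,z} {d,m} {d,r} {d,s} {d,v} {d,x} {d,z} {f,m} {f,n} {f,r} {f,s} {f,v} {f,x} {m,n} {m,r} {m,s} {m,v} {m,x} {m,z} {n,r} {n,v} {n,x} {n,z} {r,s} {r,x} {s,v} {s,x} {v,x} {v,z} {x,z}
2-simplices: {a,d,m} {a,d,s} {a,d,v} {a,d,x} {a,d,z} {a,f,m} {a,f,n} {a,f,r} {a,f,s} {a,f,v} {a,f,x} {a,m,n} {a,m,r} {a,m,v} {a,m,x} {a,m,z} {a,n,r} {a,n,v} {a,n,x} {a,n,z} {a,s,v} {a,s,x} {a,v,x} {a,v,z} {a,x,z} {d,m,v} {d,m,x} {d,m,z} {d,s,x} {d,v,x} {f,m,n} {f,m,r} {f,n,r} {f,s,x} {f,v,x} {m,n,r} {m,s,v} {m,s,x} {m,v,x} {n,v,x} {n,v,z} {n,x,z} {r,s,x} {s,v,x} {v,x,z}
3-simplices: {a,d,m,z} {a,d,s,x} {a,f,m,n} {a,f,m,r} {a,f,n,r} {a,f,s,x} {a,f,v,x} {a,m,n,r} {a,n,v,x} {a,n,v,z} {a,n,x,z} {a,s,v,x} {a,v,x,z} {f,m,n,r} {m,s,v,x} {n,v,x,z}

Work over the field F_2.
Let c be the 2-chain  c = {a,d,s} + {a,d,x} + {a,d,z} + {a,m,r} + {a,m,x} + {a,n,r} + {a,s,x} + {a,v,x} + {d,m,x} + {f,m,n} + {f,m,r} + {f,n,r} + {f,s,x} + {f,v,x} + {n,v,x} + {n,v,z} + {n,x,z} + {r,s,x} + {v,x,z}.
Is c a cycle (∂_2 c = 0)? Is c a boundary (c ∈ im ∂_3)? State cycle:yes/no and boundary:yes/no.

cycle:no boundary:no

n_0=10 n_1=38 n_2=45 n_3=16  [Z2]
∂1: piv[ad,af,am,an,ar,as,av,ax,az] rk=9  ker:dm,dr,ds,dv,dx,dz,fm,fn,fr,fs,fv,fx,mn,mr,ms,mv,mx,mz,nr,nv,nx,nz,rs,rx,sv,sx,vx,vz,xz
∂2: piv[adm,ads,adv,adx,adz,afm,afn,afr,afs,afv,afx,amn,amr,amv,amx,amz,anr,anv,anx,anz,asv,asx,avx,avz,axz,msv,rsx] rk=27  ker:dmv,dmx,dmz,dsx,dvx,fmn,fmr,fnr,fsx,fvx,mnr,msx,mvx,nvx,nvz,nxz,svx,vxz
∂3: piv[admz,adsx,afmn,afmr,afnr,afsx,afvx,amnr,anvx,anvz,anxz,asvx,avxz,msvx] rk=14  ker:fmnr,nvxz
∂2c = {a,d} + {a,n} + {a,v} + {a,z} + {d,m} + {d,s} + {d,z} + {f,s} + {f,v} + {m,n} + {r,s} + {r,x} + {s,x}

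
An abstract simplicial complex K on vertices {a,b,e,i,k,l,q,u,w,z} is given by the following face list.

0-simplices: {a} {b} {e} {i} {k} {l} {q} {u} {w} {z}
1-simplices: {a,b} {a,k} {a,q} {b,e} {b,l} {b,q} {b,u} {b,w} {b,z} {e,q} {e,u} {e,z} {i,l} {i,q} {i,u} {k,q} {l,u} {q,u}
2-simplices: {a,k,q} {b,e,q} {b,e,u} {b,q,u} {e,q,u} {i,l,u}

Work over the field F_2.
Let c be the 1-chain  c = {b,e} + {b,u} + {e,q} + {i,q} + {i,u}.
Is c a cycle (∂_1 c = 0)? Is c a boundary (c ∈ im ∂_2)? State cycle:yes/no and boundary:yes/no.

n_0=10 n_1=18 n_2=6  [Z2]
∂1: piv[ab,ak,aq,be,bl,bu,bw,bz,il] rk=9  ker:bq,eq,eu,ez,iq,iu,kq,lu,qu
∂2: piv[akq,beq,beu,bqu,ilu] rk=5  ker:equ
∂1c = 0
c vs im∂2: residual ≠ 0 ⇒ not boundary

cycle:yes boundary:no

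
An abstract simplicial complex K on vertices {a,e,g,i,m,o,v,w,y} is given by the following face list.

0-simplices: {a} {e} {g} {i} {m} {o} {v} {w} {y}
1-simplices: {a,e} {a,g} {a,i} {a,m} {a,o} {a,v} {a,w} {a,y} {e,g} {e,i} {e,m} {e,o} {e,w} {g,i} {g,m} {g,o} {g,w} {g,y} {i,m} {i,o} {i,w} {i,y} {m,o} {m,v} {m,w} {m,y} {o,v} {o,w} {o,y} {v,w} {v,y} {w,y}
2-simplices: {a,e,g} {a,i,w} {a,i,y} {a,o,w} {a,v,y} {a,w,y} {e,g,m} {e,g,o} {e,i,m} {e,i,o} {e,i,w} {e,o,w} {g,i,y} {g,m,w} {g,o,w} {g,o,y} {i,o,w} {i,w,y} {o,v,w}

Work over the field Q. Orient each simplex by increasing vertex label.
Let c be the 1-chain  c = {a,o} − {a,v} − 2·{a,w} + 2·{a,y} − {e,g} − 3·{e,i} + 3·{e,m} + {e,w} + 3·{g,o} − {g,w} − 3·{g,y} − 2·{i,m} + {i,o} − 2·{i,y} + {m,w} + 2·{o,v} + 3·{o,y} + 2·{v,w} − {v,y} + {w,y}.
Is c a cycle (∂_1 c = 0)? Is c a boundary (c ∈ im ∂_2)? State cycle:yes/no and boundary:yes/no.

n_0=9 n_1=32 n_2=19  [Q]
∂1: piv[ae,ag,ai,am,ao,av,aw,ay] rk=8  ker:eg,ei,em,eo,ew,gi,gm,go,gw,gy,im,io,iw,iy,mo,mv,mw,my,ov,ow,oy,vw,vy,wy
∂2: piv[aeg,aiw,aiy,aow,avy,awy,egm,ego,eim,eio,eiw,eow,giy,gmw,gow,goy,ovw] rk=17  ker:iow,iwy
∂1c = 0
c vs im∂2: reduces to 0 ⇒ boundary

cycle:yes boundary:yes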